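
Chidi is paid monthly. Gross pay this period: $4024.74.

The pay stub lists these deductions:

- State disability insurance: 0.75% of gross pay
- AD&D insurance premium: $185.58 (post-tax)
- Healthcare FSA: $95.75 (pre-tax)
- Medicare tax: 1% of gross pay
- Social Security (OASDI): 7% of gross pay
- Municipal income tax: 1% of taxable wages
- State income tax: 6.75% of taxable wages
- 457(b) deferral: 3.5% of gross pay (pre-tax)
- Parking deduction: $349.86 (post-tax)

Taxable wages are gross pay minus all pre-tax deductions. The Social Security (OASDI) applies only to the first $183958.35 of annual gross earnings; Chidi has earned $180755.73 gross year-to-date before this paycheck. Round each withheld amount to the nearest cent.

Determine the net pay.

457(b) deferral: $4024.74 × 0.035 = $140.87
Healthcare FSA: $95.75
Pre-tax total = $140.87 + $95.75 = $236.62
Taxable wages = $4024.74 − $236.62 = $3788.12
Municipal income tax: $3788.12 × 0.01 = $37.88
State income tax: $3788.12 × 0.0675 = $255.70
Social Security (OASDI): only $183958.35 − $180755.73 = $3202.62 of this check is subject → $3202.62 × 0.07 = $224.18
State disability insurance: $4024.74 × 0.0075 = $30.19
Medicare tax: $4024.74 × 0.01 = $40.25
Parking deduction: $349.86
AD&D insurance premium: $185.58
Total deductions = $140.87 + $95.75 + $37.88 + $255.70 + $224.18 + $30.19 + $40.25 + $349.86 + $185.58 = $1360.26
Net pay = $4024.74 − $1360.26 = $2664.48

$2664.48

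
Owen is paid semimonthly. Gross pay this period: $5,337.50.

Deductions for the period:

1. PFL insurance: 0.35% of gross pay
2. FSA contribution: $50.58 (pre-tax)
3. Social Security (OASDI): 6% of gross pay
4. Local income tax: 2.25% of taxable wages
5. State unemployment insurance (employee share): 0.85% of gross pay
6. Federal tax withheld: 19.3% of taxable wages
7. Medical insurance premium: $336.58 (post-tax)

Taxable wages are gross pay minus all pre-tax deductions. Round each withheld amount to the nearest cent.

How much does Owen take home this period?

FSA contribution: $50.58
Taxable wages = $5,337.50 − $50.58 = $5,286.92
Local income tax: $5,286.92 × 0.0225 = $118.96
Federal tax withheld: $5,286.92 × 0.193 = $1,020.38
Social Security (OASDI): $5,337.50 × 0.06 = $320.25
State unemployment insurance (employee share): $5,337.50 × 0.0085 = $45.37
PFL insurance: $5,337.50 × 0.0035 = $18.68
Medical insurance premium: $336.58
Total deductions = $50.58 + $118.96 + $1,020.38 + $320.25 + $45.37 + $18.68 + $336.58 = $1,910.80
Net pay = $5,337.50 − $1,910.80 = $3,426.70

$3,426.70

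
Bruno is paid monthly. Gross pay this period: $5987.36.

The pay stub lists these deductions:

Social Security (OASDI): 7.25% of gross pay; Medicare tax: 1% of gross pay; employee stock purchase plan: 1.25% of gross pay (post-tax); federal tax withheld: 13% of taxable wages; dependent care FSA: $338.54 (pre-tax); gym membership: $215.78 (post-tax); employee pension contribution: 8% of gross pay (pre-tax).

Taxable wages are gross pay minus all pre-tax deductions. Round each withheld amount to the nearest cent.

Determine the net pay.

$3713.18

Employee pension contribution: $5987.36 × 0.08 = $478.99
Dependent care FSA: $338.54
Pre-tax total = $478.99 + $338.54 = $817.53
Taxable wages = $5987.36 − $817.53 = $5169.83
Federal tax withheld: $5169.83 × 0.13 = $672.08
Medicare tax: $5987.36 × 0.01 = $59.87
Social Security (OASDI): $5987.36 × 0.0725 = $434.08
Employee stock purchase plan: $5987.36 × 0.0125 = $74.84
Gym membership: $215.78
Total deductions = $478.99 + $338.54 + $672.08 + $59.87 + $434.08 + $74.84 + $215.78 = $2274.18
Net pay = $5987.36 − $2274.18 = $3713.18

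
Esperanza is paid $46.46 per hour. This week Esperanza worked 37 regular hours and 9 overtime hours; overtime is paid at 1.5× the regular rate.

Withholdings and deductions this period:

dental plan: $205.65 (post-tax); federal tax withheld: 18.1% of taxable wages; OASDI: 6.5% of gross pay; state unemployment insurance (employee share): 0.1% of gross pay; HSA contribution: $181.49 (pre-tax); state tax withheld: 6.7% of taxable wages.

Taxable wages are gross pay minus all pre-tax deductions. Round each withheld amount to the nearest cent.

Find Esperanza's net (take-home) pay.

Regular pay: 37 × $46.46 = $1,719.02
Overtime pay: 9 × $46.46 × 1.5 = $627.21
Gross pay = $1,719.02 + $627.21 = $2,346.23
HSA contribution: $181.49
Taxable wages = $2,346.23 − $181.49 = $2,164.74
State tax withheld: $2,164.74 × 0.067 = $145.04
Federal tax withheld: $2,164.74 × 0.181 = $391.82
State unemployment insurance (employee share): $2,346.23 × 0.001 = $2.35
OASDI: $2,346.23 × 0.065 = $152.50
Dental plan: $205.65
Total deductions = $181.49 + $145.04 + $391.82 + $2.35 + $152.50 + $205.65 = $1,078.85
Net pay = $2,346.23 − $1,078.85 = $1,267.38

$1,267.38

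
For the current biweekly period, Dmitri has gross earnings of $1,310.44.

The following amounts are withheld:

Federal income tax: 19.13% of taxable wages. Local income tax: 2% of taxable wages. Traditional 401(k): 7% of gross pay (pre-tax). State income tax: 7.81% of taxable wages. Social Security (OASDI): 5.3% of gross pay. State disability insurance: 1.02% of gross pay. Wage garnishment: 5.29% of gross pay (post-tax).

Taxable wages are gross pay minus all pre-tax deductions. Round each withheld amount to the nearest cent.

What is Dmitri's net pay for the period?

$713.88

Traditional 401(k): $1,310.44 × 0.07 = $91.73
Taxable wages = $1,310.44 − $91.73 = $1,218.71
Federal income tax: $1,218.71 × 0.1913 = $233.14
State income tax: $1,218.71 × 0.0781 = $95.18
Local income tax: $1,218.71 × 0.02 = $24.37
Social Security (OASDI): $1,310.44 × 0.053 = $69.45
State disability insurance: $1,310.44 × 0.0102 = $13.37
Wage garnishment: $1,310.44 × 0.0529 = $69.32
Total deductions = $91.73 + $233.14 + $95.18 + $24.37 + $69.45 + $13.37 + $69.32 = $596.56
Net pay = $1,310.44 − $596.56 = $713.88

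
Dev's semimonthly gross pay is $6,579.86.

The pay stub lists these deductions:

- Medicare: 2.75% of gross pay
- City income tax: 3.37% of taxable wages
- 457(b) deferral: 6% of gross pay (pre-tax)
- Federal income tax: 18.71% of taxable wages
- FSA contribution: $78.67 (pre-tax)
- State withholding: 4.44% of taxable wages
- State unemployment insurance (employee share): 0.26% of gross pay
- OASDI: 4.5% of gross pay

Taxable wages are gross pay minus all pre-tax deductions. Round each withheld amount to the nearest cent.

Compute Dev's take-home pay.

FSA contribution: $78.67
457(b) deferral: $6,579.86 × 0.06 = $394.79
Pre-tax total = $78.67 + $394.79 = $473.46
Taxable wages = $6,579.86 − $473.46 = $6,106.40
State withholding: $6,106.40 × 0.0444 = $271.12
Federal income tax: $6,106.40 × 0.1871 = $1,142.51
City income tax: $6,106.40 × 0.0337 = $205.79
OASDI: $6,579.86 × 0.045 = $296.09
State unemployment insurance (employee share): $6,579.86 × 0.0026 = $17.11
Medicare: $6,579.86 × 0.0275 = $180.95
Total deductions = $78.67 + $394.79 + $271.12 + $1,142.51 + $205.79 + $296.09 + $17.11 + $180.95 = $2,587.03
Net pay = $6,579.86 − $2,587.03 = $3,992.83

$3,992.83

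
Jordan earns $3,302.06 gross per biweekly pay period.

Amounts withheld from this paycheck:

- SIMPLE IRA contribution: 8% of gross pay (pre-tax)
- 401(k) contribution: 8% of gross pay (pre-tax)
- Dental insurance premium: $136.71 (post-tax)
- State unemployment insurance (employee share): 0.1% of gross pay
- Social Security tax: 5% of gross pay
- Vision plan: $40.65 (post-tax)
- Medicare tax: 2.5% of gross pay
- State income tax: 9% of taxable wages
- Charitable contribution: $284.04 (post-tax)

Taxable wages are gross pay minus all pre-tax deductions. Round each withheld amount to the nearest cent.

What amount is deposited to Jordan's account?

$1,811.75

SIMPLE IRA contribution: $3,302.06 × 0.08 = $264.16
401(k) contribution: $3,302.06 × 0.08 = $264.16
Pre-tax total = $264.16 + $264.16 = $528.32
Taxable wages = $3,302.06 − $528.32 = $2,773.74
State income tax: $2,773.74 × 0.09 = $249.64
State unemployment insurance (employee share): $3,302.06 × 0.001 = $3.30
Medicare tax: $3,302.06 × 0.025 = $82.55
Social Security tax: $3,302.06 × 0.05 = $165.10
Charitable contribution: $284.04
Vision plan: $40.65
Dental insurance premium: $136.71
Total deductions = $264.16 + $264.16 + $249.64 + $3.30 + $82.55 + $165.10 + $284.04 + $40.65 + $136.71 = $1,490.31
Net pay = $3,302.06 − $1,490.31 = $1,811.75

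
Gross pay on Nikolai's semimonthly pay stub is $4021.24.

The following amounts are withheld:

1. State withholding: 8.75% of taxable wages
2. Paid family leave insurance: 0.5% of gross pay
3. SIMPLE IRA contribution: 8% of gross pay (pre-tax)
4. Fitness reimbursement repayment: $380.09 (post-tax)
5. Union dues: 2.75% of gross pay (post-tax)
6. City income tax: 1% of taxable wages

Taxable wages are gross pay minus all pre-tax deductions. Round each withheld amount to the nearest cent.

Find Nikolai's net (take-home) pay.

$2828.05

SIMPLE IRA contribution: $4021.24 × 0.08 = $321.70
Taxable wages = $4021.24 − $321.70 = $3699.54
City income tax: $3699.54 × 0.01 = $37.00
State withholding: $3699.54 × 0.0875 = $323.71
Paid family leave insurance: $4021.24 × 0.005 = $20.11
Fitness reimbursement repayment: $380.09
Union dues: $4021.24 × 0.0275 = $110.58
Total deductions = $321.70 + $37.00 + $323.71 + $20.11 + $380.09 + $110.58 = $1193.19
Net pay = $4021.24 − $1193.19 = $2828.05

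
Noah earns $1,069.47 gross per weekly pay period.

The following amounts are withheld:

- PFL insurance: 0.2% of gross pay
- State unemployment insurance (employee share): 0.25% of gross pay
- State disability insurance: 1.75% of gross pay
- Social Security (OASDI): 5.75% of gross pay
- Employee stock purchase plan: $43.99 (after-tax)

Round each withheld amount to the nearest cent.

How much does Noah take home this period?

State unemployment insurance (employee share): $1,069.47 × 0.0025 = $2.67
PFL insurance: $1,069.47 × 0.002 = $2.14
Social Security (OASDI): $1,069.47 × 0.0575 = $61.49
State disability insurance: $1,069.47 × 0.0175 = $18.72
Employee stock purchase plan: $43.99
Total deductions = $2.67 + $2.14 + $61.49 + $18.72 + $43.99 = $129.01
Net pay = $1,069.47 − $129.01 = $940.46

$940.46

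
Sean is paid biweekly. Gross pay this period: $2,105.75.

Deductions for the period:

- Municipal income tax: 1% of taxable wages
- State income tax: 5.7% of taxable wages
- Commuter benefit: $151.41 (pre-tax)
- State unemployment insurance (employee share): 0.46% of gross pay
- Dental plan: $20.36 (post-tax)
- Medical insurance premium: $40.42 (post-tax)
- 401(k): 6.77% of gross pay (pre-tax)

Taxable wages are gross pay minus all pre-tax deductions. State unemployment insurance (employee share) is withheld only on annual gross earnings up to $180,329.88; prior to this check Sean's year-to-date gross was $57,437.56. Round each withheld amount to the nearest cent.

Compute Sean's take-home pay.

401(k): $2,105.75 × 0.0677 = $142.56
Commuter benefit: $151.41
Pre-tax total = $142.56 + $151.41 = $293.97
Taxable wages = $2,105.75 − $293.97 = $1,811.78
State income tax: $1,811.78 × 0.057 = $103.27
Municipal income tax: $1,811.78 × 0.01 = $18.12
State unemployment insurance (employee share): cap not yet reached, full $2,105.75 is subject → $2,105.75 × 0.0046 = $9.69
Dental plan: $20.36
Medical insurance premium: $40.42
Total deductions = $142.56 + $151.41 + $103.27 + $18.12 + $9.69 + $20.36 + $40.42 = $485.83
Net pay = $2,105.75 − $485.83 = $1,619.92

$1,619.92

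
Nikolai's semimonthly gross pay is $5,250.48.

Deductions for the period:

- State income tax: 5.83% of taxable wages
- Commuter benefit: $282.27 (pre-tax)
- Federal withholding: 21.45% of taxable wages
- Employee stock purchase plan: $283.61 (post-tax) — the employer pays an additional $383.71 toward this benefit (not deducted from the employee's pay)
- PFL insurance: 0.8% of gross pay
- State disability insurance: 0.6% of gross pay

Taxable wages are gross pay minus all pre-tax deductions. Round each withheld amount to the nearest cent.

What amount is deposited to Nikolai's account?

$3,255.77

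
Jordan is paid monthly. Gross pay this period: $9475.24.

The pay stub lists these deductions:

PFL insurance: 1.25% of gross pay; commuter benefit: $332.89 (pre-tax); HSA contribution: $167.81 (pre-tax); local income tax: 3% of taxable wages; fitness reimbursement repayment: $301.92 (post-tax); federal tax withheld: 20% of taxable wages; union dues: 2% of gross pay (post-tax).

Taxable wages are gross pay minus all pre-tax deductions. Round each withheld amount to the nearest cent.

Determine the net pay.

$6300.53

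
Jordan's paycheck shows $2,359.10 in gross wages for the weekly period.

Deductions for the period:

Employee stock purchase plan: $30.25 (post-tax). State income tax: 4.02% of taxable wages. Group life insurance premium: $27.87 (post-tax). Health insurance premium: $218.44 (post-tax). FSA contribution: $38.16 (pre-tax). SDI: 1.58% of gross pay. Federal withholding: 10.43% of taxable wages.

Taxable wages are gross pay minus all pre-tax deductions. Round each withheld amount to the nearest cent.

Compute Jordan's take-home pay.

$1,671.74

FSA contribution: $38.16
Taxable wages = $2,359.10 − $38.16 = $2,320.94
State income tax: $2,320.94 × 0.0402 = $93.30
Federal withholding: $2,320.94 × 0.1043 = $242.07
SDI: $2,359.10 × 0.0158 = $37.27
Employee stock purchase plan: $30.25
Group life insurance premium: $27.87
Health insurance premium: $218.44
Total deductions = $38.16 + $93.30 + $242.07 + $37.27 + $30.25 + $27.87 + $218.44 = $687.36
Net pay = $2,359.10 − $687.36 = $1,671.74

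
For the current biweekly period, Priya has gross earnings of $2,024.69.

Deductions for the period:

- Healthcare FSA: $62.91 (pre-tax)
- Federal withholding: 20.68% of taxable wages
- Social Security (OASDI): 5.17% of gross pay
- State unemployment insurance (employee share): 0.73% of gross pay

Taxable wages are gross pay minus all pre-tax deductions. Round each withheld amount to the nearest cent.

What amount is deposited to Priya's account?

Healthcare FSA: $62.91
Taxable wages = $2,024.69 − $62.91 = $1,961.78
Federal withholding: $1,961.78 × 0.2068 = $405.70
State unemployment insurance (employee share): $2,024.69 × 0.0073 = $14.78
Social Security (OASDI): $2,024.69 × 0.0517 = $104.68
Total deductions = $62.91 + $405.70 + $14.78 + $104.68 = $588.07
Net pay = $2,024.69 − $588.07 = $1,436.62

$1,436.62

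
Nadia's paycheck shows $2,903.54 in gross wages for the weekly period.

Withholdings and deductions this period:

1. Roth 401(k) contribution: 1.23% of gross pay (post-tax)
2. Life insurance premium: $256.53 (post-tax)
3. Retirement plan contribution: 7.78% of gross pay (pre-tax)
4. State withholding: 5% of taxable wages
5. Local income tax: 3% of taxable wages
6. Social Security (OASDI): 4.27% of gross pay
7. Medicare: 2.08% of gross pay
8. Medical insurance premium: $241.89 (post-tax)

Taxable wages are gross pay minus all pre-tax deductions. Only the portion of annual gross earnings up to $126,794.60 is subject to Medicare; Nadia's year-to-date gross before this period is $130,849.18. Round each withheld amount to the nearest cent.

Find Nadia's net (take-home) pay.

$1,805.32

Retirement plan contribution: $2,903.54 × 0.0778 = $225.90
Taxable wages = $2,903.54 − $225.90 = $2,677.64
State withholding: $2,677.64 × 0.05 = $133.88
Local income tax: $2,677.64 × 0.03 = $80.33
Social Security (OASDI): $2,903.54 × 0.0427 = $123.98
Medicare: annual cap $126,794.60 already reached (YTD $130,849.18), so $0.00
Roth 401(k) contribution: $2,903.54 × 0.0123 = $35.71
Medical insurance premium: $241.89
Life insurance premium: $256.53
Total deductions = $225.90 + $133.88 + $80.33 + $123.98 + $0.00 + $35.71 + $241.89 + $256.53 = $1,098.22
Net pay = $2,903.54 − $1,098.22 = $1,805.32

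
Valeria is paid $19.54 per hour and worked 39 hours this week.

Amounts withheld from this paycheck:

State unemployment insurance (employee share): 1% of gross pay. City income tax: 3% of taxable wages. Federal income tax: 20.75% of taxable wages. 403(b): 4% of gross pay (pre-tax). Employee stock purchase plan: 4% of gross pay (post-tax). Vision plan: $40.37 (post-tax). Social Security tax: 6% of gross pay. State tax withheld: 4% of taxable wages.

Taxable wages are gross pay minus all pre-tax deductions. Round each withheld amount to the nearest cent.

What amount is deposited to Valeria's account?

Gross pay: 39 × $19.54 = $762.06
403(b): $762.06 × 0.04 = $30.48
Taxable wages = $762.06 − $30.48 = $731.58
Federal income tax: $731.58 × 0.2075 = $151.80
City income tax: $731.58 × 0.03 = $21.95
State tax withheld: $731.58 × 0.04 = $29.26
State unemployment insurance (employee share): $762.06 × 0.01 = $7.62
Social Security tax: $762.06 × 0.06 = $45.72
Vision plan: $40.37
Employee stock purchase plan: $762.06 × 0.04 = $30.48
Total deductions = $30.48 + $151.80 + $21.95 + $29.26 + $7.62 + $45.72 + $40.37 + $30.48 = $357.68
Net pay = $762.06 − $357.68 = $404.38

$404.38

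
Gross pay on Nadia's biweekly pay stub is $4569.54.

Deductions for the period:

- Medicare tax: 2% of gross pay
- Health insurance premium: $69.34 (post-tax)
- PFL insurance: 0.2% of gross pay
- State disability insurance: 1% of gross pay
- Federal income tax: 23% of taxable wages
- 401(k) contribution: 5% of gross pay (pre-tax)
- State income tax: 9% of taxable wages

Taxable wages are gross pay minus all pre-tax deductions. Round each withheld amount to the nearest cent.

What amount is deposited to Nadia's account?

401(k) contribution: $4569.54 × 0.05 = $228.48
Taxable wages = $4569.54 − $228.48 = $4341.06
State income tax: $4341.06 × 0.09 = $390.70
Federal income tax: $4341.06 × 0.23 = $998.44
PFL insurance: $4569.54 × 0.002 = $9.14
Medicare tax: $4569.54 × 0.02 = $91.39
State disability insurance: $4569.54 × 0.01 = $45.70
Health insurance premium: $69.34
Total deductions = $228.48 + $390.70 + $998.44 + $9.14 + $91.39 + $45.70 + $69.34 = $1833.19
Net pay = $4569.54 − $1833.19 = $2736.35

$2736.35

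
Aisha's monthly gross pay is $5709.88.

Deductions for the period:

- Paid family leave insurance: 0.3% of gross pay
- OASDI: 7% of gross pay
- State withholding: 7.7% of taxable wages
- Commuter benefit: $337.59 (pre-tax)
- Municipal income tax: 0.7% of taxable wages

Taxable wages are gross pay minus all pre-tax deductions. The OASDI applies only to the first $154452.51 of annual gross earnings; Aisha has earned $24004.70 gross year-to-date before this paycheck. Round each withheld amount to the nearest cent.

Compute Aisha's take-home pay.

$4504.19

Commuter benefit: $337.59
Taxable wages = $5709.88 − $337.59 = $5372.29
Municipal income tax: $5372.29 × 0.007 = $37.61
State withholding: $5372.29 × 0.077 = $413.67
Paid family leave insurance: $5709.88 × 0.003 = $17.13
OASDI: cap not yet reached, full $5709.88 is subject → $5709.88 × 0.07 = $399.69
Total deductions = $337.59 + $37.61 + $413.67 + $17.13 + $399.69 = $1205.69
Net pay = $5709.88 − $1205.69 = $4504.19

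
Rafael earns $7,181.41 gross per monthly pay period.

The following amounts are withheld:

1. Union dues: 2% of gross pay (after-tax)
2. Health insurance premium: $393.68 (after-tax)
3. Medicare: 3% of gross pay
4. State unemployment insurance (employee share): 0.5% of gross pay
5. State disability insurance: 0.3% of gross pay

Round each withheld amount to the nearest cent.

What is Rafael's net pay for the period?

Medicare: $7,181.41 × 0.03 = $215.44
State disability insurance: $7,181.41 × 0.003 = $21.54
State unemployment insurance (employee share): $7,181.41 × 0.005 = $35.91
Health insurance premium: $393.68
Union dues: $7,181.41 × 0.02 = $143.63
Total deductions = $215.44 + $21.54 + $35.91 + $393.68 + $143.63 = $810.20
Net pay = $7,181.41 − $810.20 = $6,371.21

$6,371.21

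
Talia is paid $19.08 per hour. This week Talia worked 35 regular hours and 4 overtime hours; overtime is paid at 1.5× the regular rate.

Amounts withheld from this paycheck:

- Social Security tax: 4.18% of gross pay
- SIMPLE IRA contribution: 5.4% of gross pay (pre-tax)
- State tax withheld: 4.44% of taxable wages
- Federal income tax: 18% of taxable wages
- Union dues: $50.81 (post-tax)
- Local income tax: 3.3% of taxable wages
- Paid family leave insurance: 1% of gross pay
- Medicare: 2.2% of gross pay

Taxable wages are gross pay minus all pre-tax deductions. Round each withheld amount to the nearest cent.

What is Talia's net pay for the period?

Regular pay: 35 × $19.08 = $667.80
Overtime pay: 4 × $19.08 × 1.5 = $114.48
Gross pay = $667.80 + $114.48 = $782.28
SIMPLE IRA contribution: $782.28 × 0.054 = $42.24
Taxable wages = $782.28 − $42.24 = $740.04
State tax withheld: $740.04 × 0.0444 = $32.86
Federal income tax: $740.04 × 0.18 = $133.21
Local income tax: $740.04 × 0.033 = $24.42
Paid family leave insurance: $782.28 × 0.01 = $7.82
Medicare: $782.28 × 0.022 = $17.21
Social Security tax: $782.28 × 0.0418 = $32.70
Union dues: $50.81
Total deductions = $42.24 + $32.86 + $133.21 + $24.42 + $7.82 + $17.21 + $32.70 + $50.81 = $341.27
Net pay = $782.28 − $341.27 = $441.01

$441.01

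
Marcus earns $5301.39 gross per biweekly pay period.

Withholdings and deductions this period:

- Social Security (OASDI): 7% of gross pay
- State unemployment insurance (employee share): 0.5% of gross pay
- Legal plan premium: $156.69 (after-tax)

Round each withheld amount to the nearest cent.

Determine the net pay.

$4747.09

State unemployment insurance (employee share): $5301.39 × 0.005 = $26.51
Social Security (OASDI): $5301.39 × 0.07 = $371.10
Legal plan premium: $156.69
Total deductions = $26.51 + $371.10 + $156.69 = $554.30
Net pay = $5301.39 − $554.30 = $4747.09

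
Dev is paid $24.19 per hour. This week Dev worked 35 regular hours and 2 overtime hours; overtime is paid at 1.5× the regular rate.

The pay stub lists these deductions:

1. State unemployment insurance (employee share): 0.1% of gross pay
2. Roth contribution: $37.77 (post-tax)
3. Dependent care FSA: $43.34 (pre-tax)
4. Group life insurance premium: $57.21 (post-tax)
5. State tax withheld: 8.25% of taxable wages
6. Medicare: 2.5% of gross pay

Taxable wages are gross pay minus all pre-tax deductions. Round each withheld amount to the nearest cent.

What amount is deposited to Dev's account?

$684.74

Regular pay: 35 × $24.19 = $846.65
Overtime pay: 2 × $24.19 × 1.5 = $72.57
Gross pay = $846.65 + $72.57 = $919.22
Dependent care FSA: $43.34
Taxable wages = $919.22 − $43.34 = $875.88
State tax withheld: $875.88 × 0.0825 = $72.26
State unemployment insurance (employee share): $919.22 × 0.001 = $0.92
Medicare: $919.22 × 0.025 = $22.98
Roth contribution: $37.77
Group life insurance premium: $57.21
Total deductions = $43.34 + $72.26 + $0.92 + $22.98 + $37.77 + $57.21 = $234.48
Net pay = $919.22 − $234.48 = $684.74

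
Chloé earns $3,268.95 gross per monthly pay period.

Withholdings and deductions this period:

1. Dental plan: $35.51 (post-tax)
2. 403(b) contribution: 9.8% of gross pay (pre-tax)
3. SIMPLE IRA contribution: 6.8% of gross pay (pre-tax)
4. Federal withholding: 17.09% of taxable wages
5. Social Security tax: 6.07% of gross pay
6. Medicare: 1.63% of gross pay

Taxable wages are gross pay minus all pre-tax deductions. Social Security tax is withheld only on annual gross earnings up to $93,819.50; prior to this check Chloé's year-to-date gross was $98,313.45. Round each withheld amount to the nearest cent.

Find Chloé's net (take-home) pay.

SIMPLE IRA contribution: $3,268.95 × 0.068 = $222.29
403(b) contribution: $3,268.95 × 0.098 = $320.36
Pre-tax total = $222.29 + $320.36 = $542.65
Taxable wages = $3,268.95 − $542.65 = $2,726.30
Federal withholding: $2,726.30 × 0.1709 = $465.92
Medicare: $3,268.95 × 0.0163 = $53.28
Social Security tax: annual cap $93,819.50 already reached (YTD $98,313.45), so $0.00
Dental plan: $35.51
Total deductions = $222.29 + $320.36 + $465.92 + $53.28 + $0.00 + $35.51 = $1,097.36
Net pay = $3,268.95 − $1,097.36 = $2,171.59

$2,171.59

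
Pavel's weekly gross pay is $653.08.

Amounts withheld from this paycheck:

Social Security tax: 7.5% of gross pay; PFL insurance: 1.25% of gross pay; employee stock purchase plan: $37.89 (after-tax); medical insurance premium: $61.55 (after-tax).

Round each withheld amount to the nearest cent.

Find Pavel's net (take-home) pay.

$496.50

PFL insurance: $653.08 × 0.0125 = $8.16
Social Security tax: $653.08 × 0.075 = $48.98
Employee stock purchase plan: $37.89
Medical insurance premium: $61.55
Total deductions = $8.16 + $48.98 + $37.89 + $61.55 = $156.58
Net pay = $653.08 − $156.58 = $496.50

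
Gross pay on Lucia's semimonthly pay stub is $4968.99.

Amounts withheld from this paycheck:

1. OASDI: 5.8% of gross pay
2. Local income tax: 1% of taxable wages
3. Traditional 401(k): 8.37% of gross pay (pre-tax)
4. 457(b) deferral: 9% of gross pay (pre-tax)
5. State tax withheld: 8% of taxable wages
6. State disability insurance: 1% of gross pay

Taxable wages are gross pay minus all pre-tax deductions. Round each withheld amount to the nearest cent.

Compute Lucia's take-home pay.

Traditional 401(k): $4968.99 × 0.0837 = $415.90
457(b) deferral: $4968.99 × 0.09 = $447.21
Pre-tax total = $415.90 + $447.21 = $863.11
Taxable wages = $4968.99 − $863.11 = $4105.88
State tax withheld: $4105.88 × 0.08 = $328.47
Local income tax: $4105.88 × 0.01 = $41.06
State disability insurance: $4968.99 × 0.01 = $49.69
OASDI: $4968.99 × 0.058 = $288.20
Total deductions = $415.90 + $447.21 + $328.47 + $41.06 + $49.69 + $288.20 = $1570.53
Net pay = $4968.99 − $1570.53 = $3398.46

$3398.46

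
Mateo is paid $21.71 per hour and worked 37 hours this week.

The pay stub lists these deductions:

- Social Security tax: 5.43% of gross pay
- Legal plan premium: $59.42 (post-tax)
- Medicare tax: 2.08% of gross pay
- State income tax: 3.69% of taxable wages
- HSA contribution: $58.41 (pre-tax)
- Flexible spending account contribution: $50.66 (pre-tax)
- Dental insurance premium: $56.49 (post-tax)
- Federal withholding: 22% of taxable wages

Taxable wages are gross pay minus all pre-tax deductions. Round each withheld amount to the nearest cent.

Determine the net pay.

Gross pay: 37 × $21.71 = $803.27
Flexible spending account contribution: $50.66
HSA contribution: $58.41
Pre-tax total = $50.66 + $58.41 = $109.07
Taxable wages = $803.27 − $109.07 = $694.20
State income tax: $694.20 × 0.0369 = $25.62
Federal withholding: $694.20 × 0.22 = $152.72
Social Security tax: $803.27 × 0.0543 = $43.62
Medicare tax: $803.27 × 0.0208 = $16.71
Dental insurance premium: $56.49
Legal plan premium: $59.42
Total deductions = $50.66 + $58.41 + $25.62 + $152.72 + $43.62 + $16.71 + $56.49 + $59.42 = $463.65
Net pay = $803.27 − $463.65 = $339.62

$339.62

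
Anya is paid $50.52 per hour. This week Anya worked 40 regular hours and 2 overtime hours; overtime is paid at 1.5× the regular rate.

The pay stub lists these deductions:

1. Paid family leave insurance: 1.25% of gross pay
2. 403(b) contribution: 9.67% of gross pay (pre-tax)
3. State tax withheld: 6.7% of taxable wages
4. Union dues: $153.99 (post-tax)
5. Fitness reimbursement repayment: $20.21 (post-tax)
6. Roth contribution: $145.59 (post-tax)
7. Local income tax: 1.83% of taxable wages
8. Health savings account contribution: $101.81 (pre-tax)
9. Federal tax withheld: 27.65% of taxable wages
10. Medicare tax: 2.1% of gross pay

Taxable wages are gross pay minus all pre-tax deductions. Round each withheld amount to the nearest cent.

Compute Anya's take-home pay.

$794.80

Regular pay: 40 × $50.52 = $2,020.80
Overtime pay: 2 × $50.52 × 1.5 = $151.56
Gross pay = $2,020.80 + $151.56 = $2,172.36
Health savings account contribution: $101.81
403(b) contribution: $2,172.36 × 0.0967 = $210.07
Pre-tax total = $101.81 + $210.07 = $311.88
Taxable wages = $2,172.36 − $311.88 = $1,860.48
Federal tax withheld: $1,860.48 × 0.2765 = $514.42
State tax withheld: $1,860.48 × 0.067 = $124.65
Local income tax: $1,860.48 × 0.0183 = $34.05
Paid family leave insurance: $2,172.36 × 0.0125 = $27.15
Medicare tax: $2,172.36 × 0.021 = $45.62
Union dues: $153.99
Fitness reimbursement repayment: $20.21
Roth contribution: $145.59
Total deductions = $101.81 + $210.07 + $514.42 + $124.65 + $34.05 + $27.15 + $45.62 + $153.99 + $20.21 + $145.59 = $1,377.56
Net pay = $2,172.36 − $1,377.56 = $794.80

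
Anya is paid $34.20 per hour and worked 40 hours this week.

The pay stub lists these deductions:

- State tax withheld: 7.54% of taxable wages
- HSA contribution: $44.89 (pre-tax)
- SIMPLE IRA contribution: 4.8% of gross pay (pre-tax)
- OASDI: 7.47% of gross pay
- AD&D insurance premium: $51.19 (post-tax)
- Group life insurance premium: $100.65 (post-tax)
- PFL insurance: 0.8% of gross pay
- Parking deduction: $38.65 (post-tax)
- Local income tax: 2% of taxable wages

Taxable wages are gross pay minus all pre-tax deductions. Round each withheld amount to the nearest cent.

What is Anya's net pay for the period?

Gross pay: 40 × $34.20 = $1,368.00
HSA contribution: $44.89
SIMPLE IRA contribution: $1,368.00 × 0.048 = $65.66
Pre-tax total = $44.89 + $65.66 = $110.55
Taxable wages = $1,368.00 − $110.55 = $1,257.45
Local income tax: $1,257.45 × 0.02 = $25.15
State tax withheld: $1,257.45 × 0.0754 = $94.81
PFL insurance: $1,368.00 × 0.008 = $10.94
OASDI: $1,368.00 × 0.0747 = $102.19
Group life insurance premium: $100.65
Parking deduction: $38.65
AD&D insurance premium: $51.19
Total deductions = $44.89 + $65.66 + $25.15 + $94.81 + $10.94 + $102.19 + $100.65 + $38.65 + $51.19 = $534.13
Net pay = $1,368.00 − $534.13 = $833.87

$833.87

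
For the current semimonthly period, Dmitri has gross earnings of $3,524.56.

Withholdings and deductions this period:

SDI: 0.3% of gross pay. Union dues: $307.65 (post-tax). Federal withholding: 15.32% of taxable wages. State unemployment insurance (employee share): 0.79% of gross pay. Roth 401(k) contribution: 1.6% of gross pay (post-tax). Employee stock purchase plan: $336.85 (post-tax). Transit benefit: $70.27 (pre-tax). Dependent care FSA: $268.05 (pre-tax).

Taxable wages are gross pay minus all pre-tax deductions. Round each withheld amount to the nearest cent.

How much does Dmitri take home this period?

$1,958.81

Transit benefit: $70.27
Dependent care FSA: $268.05
Pre-tax total = $70.27 + $268.05 = $338.32
Taxable wages = $3,524.56 − $338.32 = $3,186.24
Federal withholding: $3,186.24 × 0.1532 = $488.13
State unemployment insurance (employee share): $3,524.56 × 0.0079 = $27.84
SDI: $3,524.56 × 0.003 = $10.57
Employee stock purchase plan: $336.85
Union dues: $307.65
Roth 401(k) contribution: $3,524.56 × 0.016 = $56.39
Total deductions = $70.27 + $268.05 + $488.13 + $27.84 + $10.57 + $336.85 + $307.65 + $56.39 = $1,565.75
Net pay = $3,524.56 − $1,565.75 = $1,958.81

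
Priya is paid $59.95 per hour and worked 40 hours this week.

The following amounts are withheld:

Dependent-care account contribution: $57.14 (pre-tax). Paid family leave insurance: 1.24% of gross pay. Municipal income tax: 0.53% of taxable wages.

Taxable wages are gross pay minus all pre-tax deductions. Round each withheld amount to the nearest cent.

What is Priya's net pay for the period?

Gross pay: 40 × $59.95 = $2398.00
Dependent-care account contribution: $57.14
Taxable wages = $2398.00 − $57.14 = $2340.86
Municipal income tax: $2340.86 × 0.0053 = $12.41
Paid family leave insurance: $2398.00 × 0.0124 = $29.74
Total deductions = $57.14 + $12.41 + $29.74 = $99.29
Net pay = $2398.00 − $99.29 = $2298.71

$2298.71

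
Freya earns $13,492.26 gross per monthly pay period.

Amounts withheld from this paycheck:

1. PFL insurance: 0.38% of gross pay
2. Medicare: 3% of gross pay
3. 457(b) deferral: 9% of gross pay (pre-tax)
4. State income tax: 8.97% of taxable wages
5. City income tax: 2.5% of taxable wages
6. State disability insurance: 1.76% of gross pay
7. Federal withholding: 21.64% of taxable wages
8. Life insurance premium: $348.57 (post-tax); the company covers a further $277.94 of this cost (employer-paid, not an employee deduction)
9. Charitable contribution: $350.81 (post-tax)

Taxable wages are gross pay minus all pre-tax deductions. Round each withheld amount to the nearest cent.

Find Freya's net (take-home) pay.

457(b) deferral: $13,492.26 × 0.09 = $1,214.30
Taxable wages = $13,492.26 − $1,214.30 = $12,277.96
State income tax: $12,277.96 × 0.0897 = $1,101.33
Federal withholding: $12,277.96 × 0.2164 = $2,656.95
City income tax: $12,277.96 × 0.025 = $306.95
PFL insurance: $13,492.26 × 0.0038 = $51.27
Medicare: $13,492.26 × 0.03 = $404.77
State disability insurance: $13,492.26 × 0.0176 = $237.46
Life insurance premium: $348.57
Charitable contribution: $350.81
(Employer's $277.94 toward life insurance premium is not withheld from the employee.)
Total deductions = $1,214.30 + $1,101.33 + $2,656.95 + $306.95 + $51.27 + $404.77 + $237.46 + $348.57 + $350.81 = $6,672.41
Net pay = $13,492.26 − $6,672.41 = $6,819.85

$6,819.85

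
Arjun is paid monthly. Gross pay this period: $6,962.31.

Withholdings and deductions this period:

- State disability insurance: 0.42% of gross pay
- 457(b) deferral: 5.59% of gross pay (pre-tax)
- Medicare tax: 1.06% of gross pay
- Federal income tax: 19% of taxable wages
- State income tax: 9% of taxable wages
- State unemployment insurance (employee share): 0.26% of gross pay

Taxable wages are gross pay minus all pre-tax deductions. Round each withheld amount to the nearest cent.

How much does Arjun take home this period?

$4,611.51

457(b) deferral: $6,962.31 × 0.0559 = $389.19
Taxable wages = $6,962.31 − $389.19 = $6,573.12
Federal income tax: $6,573.12 × 0.19 = $1,248.89
State income tax: $6,573.12 × 0.09 = $591.58
Medicare tax: $6,962.31 × 0.0106 = $73.80
State unemployment insurance (employee share): $6,962.31 × 0.0026 = $18.10
State disability insurance: $6,962.31 × 0.0042 = $29.24
Total deductions = $389.19 + $1,248.89 + $591.58 + $73.80 + $18.10 + $29.24 = $2,350.80
Net pay = $6,962.31 − $2,350.80 = $4,611.51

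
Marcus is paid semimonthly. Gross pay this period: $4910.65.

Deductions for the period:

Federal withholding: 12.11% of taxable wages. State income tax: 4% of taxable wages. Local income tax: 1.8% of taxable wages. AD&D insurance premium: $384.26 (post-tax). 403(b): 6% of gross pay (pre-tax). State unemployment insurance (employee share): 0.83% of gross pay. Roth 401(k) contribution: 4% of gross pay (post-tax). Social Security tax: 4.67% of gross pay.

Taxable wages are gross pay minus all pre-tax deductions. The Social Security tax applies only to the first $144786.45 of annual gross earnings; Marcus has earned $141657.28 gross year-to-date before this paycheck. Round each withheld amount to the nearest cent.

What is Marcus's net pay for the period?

$3021.70

403(b): $4910.65 × 0.06 = $294.64
Taxable wages = $4910.65 − $294.64 = $4616.01
Federal withholding: $4616.01 × 0.1211 = $559.00
State income tax: $4616.01 × 0.04 = $184.64
Local income tax: $4616.01 × 0.018 = $83.09
Social Security tax: only $144786.45 − $141657.28 = $3129.17 of this check is subject → $3129.17 × 0.0467 = $146.13
State unemployment insurance (employee share): $4910.65 × 0.0083 = $40.76
Roth 401(k) contribution: $4910.65 × 0.04 = $196.43
AD&D insurance premium: $384.26
Total deductions = $294.64 + $559.00 + $184.64 + $83.09 + $146.13 + $40.76 + $196.43 + $384.26 = $1888.95
Net pay = $4910.65 − $1888.95 = $3021.70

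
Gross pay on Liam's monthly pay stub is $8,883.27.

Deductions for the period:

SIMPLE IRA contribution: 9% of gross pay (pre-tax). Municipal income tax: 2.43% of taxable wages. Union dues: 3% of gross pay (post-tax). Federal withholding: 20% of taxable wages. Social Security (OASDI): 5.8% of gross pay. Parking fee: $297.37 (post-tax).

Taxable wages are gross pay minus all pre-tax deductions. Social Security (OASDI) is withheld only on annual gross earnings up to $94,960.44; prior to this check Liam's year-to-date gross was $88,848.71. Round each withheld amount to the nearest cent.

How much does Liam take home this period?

$5,352.23

SIMPLE IRA contribution: $8,883.27 × 0.09 = $799.49
Taxable wages = $8,883.27 − $799.49 = $8,083.78
Municipal income tax: $8,083.78 × 0.0243 = $196.44
Federal withholding: $8,083.78 × 0.2 = $1,616.76
Social Security (OASDI): only $94,960.44 − $88,848.71 = $6,111.73 of this check is subject → $6,111.73 × 0.058 = $354.48
Parking fee: $297.37
Union dues: $8,883.27 × 0.03 = $266.50
Total deductions = $799.49 + $196.44 + $1,616.76 + $354.48 + $297.37 + $266.50 = $3,531.04
Net pay = $8,883.27 − $3,531.04 = $5,352.23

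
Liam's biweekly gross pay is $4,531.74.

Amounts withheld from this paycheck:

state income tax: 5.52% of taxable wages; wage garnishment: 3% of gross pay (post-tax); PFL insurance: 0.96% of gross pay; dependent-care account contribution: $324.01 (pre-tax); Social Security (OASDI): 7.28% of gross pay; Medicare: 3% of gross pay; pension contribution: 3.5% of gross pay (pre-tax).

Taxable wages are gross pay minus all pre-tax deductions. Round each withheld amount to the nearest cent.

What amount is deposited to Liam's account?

$3,180.30

Pension contribution: $4,531.74 × 0.035 = $158.61
Dependent-care account contribution: $324.01
Pre-tax total = $158.61 + $324.01 = $482.62
Taxable wages = $4,531.74 − $482.62 = $4,049.12
State income tax: $4,049.12 × 0.0552 = $223.51
PFL insurance: $4,531.74 × 0.0096 = $43.50
Medicare: $4,531.74 × 0.03 = $135.95
Social Security (OASDI): $4,531.74 × 0.0728 = $329.91
Wage garnishment: $4,531.74 × 0.03 = $135.95
Total deductions = $158.61 + $324.01 + $223.51 + $43.50 + $135.95 + $329.91 + $135.95 = $1,351.44
Net pay = $4,531.74 − $1,351.44 = $3,180.30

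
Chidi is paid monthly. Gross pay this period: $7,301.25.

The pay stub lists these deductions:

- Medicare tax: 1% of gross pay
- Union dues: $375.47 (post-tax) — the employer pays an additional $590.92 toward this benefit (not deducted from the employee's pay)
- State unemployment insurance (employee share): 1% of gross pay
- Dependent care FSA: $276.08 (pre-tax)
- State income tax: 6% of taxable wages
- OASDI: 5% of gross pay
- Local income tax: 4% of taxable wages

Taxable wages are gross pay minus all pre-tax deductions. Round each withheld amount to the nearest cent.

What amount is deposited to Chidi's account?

$5,436.10

Dependent care FSA: $276.08
Taxable wages = $7,301.25 − $276.08 = $7,025.17
State income tax: $7,025.17 × 0.06 = $421.51
Local income tax: $7,025.17 × 0.04 = $281.01
OASDI: $7,301.25 × 0.05 = $365.06
State unemployment insurance (employee share): $7,301.25 × 0.01 = $73.01
Medicare tax: $7,301.25 × 0.01 = $73.01
Union dues: $375.47
(Employer's $590.92 toward union dues is not withheld from the employee.)
Total deductions = $276.08 + $421.51 + $281.01 + $365.06 + $73.01 + $73.01 + $375.47 = $1,865.15
Net pay = $7,301.25 − $1,865.15 = $5,436.10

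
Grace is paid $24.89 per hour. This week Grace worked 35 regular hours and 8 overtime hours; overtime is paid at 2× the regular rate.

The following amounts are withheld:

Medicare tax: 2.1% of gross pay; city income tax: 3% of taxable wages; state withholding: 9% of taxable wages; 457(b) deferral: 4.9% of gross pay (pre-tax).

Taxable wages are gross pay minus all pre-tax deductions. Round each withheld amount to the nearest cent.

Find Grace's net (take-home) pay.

Regular pay: 35 × $24.89 = $871.15
Overtime pay: 8 × $24.89 × 2 = $398.24
Gross pay = $871.15 + $398.24 = $1,269.39
457(b) deferral: $1,269.39 × 0.049 = $62.20
Taxable wages = $1,269.39 − $62.20 = $1,207.19
City income tax: $1,207.19 × 0.03 = $36.22
State withholding: $1,207.19 × 0.09 = $108.65
Medicare tax: $1,269.39 × 0.021 = $26.66
Total deductions = $62.20 + $36.22 + $108.65 + $26.66 = $233.73
Net pay = $1,269.39 − $233.73 = $1,035.66

$1,035.66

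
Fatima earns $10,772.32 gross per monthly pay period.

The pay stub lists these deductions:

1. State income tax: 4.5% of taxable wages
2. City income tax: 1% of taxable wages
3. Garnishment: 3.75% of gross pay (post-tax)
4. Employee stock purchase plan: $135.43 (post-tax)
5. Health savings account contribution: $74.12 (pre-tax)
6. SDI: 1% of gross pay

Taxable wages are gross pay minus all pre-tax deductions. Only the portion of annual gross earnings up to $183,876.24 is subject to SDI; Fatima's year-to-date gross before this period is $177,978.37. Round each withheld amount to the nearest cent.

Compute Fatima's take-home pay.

Health savings account contribution: $74.12
Taxable wages = $10,772.32 − $74.12 = $10,698.20
City income tax: $10,698.20 × 0.01 = $106.98
State income tax: $10,698.20 × 0.045 = $481.42
SDI: only $183,876.24 − $177,978.37 = $5,897.87 of this check is subject → $5,897.87 × 0.01 = $58.98
Employee stock purchase plan: $135.43
Garnishment: $10,772.32 × 0.0375 = $403.96
Total deductions = $74.12 + $106.98 + $481.42 + $58.98 + $135.43 + $403.96 = $1,260.89
Net pay = $10,772.32 − $1,260.89 = $9,511.43

$9,511.43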